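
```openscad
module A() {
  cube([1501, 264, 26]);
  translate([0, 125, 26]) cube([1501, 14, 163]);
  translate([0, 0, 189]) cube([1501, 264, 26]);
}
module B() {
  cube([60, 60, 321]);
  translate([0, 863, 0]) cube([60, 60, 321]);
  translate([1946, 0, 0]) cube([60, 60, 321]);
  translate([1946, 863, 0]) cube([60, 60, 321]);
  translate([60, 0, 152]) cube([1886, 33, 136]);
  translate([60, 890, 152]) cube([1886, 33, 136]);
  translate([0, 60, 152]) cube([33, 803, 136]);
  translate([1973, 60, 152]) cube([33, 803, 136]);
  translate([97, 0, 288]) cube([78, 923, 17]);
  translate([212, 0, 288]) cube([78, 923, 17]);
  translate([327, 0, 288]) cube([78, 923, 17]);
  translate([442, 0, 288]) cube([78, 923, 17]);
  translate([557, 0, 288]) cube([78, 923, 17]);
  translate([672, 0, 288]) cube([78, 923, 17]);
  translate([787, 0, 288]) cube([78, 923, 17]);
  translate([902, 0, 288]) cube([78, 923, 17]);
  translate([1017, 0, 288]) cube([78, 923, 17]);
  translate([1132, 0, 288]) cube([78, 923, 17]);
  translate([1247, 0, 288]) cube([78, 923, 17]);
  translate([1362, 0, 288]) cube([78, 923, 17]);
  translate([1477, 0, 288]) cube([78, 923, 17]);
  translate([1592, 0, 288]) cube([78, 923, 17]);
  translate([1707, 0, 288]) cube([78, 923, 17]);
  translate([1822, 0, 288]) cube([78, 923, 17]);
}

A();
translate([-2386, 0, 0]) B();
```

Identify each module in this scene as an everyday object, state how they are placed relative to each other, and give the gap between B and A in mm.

The bed frame's nearest face is 380 mm from the I-beam's −x face.

A is an I-beam. B is a bed frame. The bed frame is on the floor beside the I-beam on its −x side. The gap between the bed frame and the I-beam is 380 mm.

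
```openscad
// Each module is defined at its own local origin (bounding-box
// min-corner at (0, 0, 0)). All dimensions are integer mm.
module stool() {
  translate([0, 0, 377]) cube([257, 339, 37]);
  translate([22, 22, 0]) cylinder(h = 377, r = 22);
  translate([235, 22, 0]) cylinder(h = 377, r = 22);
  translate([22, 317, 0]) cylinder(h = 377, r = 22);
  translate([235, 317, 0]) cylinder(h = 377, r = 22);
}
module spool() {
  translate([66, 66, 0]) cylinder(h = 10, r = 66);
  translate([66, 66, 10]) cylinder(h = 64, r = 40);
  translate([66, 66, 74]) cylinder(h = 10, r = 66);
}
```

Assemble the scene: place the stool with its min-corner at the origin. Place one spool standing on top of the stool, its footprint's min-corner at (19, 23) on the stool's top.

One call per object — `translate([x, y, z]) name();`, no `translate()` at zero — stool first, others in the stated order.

stool();
translate([19, 23, 414]) spool();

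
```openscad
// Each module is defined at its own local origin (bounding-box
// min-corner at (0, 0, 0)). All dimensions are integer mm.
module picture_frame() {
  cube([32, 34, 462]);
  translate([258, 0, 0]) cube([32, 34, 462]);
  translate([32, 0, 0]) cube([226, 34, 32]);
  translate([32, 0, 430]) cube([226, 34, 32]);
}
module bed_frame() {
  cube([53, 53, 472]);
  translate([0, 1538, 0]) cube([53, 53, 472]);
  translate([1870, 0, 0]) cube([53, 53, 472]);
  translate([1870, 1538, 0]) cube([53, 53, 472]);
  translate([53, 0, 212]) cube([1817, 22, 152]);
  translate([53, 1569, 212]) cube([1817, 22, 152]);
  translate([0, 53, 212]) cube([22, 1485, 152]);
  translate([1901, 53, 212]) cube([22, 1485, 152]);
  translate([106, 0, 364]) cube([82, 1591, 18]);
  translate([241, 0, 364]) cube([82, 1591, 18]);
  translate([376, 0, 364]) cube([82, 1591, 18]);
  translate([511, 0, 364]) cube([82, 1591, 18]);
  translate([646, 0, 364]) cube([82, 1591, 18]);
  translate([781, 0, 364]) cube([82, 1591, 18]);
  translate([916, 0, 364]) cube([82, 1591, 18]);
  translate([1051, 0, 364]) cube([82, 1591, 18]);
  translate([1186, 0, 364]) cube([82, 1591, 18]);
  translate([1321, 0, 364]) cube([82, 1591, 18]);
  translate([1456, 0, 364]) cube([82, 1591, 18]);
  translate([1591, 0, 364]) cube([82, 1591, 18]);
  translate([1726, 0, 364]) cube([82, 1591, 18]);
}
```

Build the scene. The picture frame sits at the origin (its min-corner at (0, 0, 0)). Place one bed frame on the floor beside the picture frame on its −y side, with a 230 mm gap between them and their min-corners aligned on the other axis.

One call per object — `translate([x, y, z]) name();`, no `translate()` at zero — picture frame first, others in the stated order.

picture_frame();
translate([0, -1821, 0]) bed_frame();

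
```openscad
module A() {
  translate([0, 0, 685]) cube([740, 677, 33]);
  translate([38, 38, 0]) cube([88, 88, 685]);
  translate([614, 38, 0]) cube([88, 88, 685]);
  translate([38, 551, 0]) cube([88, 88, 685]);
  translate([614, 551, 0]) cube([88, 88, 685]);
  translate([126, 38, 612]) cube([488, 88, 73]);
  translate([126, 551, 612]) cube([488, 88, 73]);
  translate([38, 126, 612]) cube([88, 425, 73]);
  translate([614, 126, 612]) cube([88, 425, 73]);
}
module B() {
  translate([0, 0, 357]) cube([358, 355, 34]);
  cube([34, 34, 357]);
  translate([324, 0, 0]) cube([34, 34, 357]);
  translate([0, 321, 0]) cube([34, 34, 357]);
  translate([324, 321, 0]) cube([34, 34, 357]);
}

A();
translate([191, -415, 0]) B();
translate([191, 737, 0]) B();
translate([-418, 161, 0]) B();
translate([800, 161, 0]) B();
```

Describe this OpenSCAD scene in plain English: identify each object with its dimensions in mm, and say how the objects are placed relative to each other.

A is a table with a 740×677 mm rectangular top, 33 mm thick, top surface at z = 718 mm, supported by four 88×88 mm square legs, each inset 38 mm from the nearest pair of top edges, running from the floor. Four apron rails, 88 mm thick and 73 mm tall, run between adjacent legs with their top edges flush with the underside of the top and their outer faces flush with the legs' outer faces.

B is a four-legged stool. The seat is 358×355 mm, 34 mm thick, top at z = 391 mm. It stands on four square legs, each 34×34 mm in cross-section, from z = 0 to the seat underside, each flush with a corner of the seat.

Four stools sit around the table at the −y, +y, −x, +x sides.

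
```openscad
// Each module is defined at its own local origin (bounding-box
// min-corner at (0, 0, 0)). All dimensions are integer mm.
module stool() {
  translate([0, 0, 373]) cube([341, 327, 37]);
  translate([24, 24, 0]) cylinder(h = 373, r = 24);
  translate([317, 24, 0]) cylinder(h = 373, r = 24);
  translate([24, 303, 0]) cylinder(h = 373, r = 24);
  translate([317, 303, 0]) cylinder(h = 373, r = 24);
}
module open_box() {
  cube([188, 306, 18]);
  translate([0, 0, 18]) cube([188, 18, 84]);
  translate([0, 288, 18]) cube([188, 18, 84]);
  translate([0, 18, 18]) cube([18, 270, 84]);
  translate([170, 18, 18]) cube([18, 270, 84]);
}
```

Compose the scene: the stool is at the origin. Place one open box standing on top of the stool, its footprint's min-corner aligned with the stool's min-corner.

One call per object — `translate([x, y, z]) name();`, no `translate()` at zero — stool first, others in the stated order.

stool();
translate([0, 0, 410]) open_box();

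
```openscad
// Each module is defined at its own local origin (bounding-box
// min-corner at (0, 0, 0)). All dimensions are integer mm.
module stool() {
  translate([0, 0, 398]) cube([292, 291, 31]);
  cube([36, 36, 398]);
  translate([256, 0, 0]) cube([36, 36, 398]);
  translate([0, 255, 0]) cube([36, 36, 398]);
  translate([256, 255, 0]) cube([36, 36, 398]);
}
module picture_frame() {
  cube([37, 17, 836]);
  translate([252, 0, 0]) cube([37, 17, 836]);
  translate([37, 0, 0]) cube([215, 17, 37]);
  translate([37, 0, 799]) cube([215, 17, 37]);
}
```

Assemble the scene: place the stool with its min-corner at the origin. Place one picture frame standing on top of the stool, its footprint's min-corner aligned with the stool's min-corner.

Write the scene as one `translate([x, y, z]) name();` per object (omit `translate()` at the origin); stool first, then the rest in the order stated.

stool();
translate([0, 0, 429]) picture_frame();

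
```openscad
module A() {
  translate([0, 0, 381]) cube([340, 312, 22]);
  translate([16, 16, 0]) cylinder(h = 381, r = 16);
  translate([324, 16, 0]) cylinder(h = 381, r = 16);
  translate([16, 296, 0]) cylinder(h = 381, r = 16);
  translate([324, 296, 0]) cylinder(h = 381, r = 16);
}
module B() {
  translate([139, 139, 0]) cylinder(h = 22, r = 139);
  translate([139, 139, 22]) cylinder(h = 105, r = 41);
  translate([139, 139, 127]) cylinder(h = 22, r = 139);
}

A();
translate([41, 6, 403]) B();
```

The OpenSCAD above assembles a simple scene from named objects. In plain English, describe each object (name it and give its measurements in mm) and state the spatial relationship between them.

A is a simple wooden stool: a rectangular seat 340 mm (x) by 312 mm (y), 22 mm thick, top face at z = 403 mm, on four round legs, each 32 mm in diameter. The legs rest on z = 0, each leg's axis is inset half a diameter from the nearest pair of seat edges (so the leg's bounding box is flush with the corner).

B is a spool: two coaxial disc flanges of radius 139 mm and thickness 22 mm, joined by a core cylinder of radius 41 mm and height 105 mm. The lower flange rests on z = 0 and the three cylinders share a vertical axis.

The spool is on top of the stool.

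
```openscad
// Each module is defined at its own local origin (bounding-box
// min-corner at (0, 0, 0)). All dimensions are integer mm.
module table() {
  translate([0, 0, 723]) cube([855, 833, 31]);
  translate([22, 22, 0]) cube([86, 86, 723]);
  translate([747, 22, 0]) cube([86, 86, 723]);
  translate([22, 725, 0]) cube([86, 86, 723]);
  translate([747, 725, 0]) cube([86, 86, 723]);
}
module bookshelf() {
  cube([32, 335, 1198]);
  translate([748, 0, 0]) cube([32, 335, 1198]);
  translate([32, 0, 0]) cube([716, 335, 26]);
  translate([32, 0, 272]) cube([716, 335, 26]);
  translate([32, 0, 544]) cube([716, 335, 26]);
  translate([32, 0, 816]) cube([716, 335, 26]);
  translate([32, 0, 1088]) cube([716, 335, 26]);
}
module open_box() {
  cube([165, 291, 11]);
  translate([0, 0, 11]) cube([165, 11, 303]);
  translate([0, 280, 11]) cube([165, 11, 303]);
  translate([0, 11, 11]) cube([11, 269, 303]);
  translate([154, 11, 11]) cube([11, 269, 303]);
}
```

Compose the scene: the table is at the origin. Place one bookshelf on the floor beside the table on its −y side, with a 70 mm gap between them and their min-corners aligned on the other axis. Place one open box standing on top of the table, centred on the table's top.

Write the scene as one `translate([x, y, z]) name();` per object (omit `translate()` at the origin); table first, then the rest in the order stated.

table();
translate([0, -405, 0]) bookshelf();
translate([345, 271, 754]) open_box();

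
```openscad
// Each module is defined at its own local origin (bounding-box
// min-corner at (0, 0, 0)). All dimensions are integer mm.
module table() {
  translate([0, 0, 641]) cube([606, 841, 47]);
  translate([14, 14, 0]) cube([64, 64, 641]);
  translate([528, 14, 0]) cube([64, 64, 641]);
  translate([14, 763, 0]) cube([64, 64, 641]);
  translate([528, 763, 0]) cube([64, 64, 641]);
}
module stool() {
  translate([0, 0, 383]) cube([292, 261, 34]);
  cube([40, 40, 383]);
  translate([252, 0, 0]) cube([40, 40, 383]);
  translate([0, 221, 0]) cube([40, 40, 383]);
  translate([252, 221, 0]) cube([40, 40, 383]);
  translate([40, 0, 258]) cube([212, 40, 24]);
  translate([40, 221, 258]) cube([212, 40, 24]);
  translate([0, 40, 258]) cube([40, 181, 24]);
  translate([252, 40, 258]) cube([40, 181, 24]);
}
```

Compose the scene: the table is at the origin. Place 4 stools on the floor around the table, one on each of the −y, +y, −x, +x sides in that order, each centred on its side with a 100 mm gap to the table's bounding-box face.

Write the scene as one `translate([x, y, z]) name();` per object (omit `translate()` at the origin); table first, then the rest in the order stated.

table();
translate([157, -361, 0]) stool();
translate([157, 941, 0]) stool();
translate([-392, 290, 0]) stool();
translate([706, 290, 0]) stool();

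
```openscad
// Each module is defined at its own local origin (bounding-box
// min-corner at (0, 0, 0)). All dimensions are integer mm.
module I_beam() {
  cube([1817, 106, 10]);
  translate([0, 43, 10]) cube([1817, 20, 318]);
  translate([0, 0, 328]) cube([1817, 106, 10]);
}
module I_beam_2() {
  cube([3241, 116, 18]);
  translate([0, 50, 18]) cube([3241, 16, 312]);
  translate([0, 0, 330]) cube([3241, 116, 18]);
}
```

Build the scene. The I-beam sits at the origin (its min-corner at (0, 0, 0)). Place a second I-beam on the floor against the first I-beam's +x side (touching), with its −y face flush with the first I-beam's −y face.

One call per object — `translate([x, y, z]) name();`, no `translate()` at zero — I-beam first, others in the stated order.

I_beam();
translate([1817, 0, 0]) I_beam_2();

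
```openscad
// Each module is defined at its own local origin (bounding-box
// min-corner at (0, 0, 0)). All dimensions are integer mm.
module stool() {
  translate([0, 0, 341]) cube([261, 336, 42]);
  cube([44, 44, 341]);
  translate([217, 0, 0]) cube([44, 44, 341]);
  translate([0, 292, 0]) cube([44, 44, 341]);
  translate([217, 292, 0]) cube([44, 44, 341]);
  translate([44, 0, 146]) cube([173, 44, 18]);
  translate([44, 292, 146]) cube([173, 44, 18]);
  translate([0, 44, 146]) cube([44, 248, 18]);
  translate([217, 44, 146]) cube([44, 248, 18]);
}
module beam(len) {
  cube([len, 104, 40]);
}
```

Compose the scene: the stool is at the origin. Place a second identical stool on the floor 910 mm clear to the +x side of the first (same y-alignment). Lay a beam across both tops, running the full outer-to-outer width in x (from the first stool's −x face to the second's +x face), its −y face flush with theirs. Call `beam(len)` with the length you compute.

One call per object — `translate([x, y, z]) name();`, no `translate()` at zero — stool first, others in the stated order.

stool();
translate([1171, 0, 0]) stool();
translate([0, 0, 383]) beam(1432);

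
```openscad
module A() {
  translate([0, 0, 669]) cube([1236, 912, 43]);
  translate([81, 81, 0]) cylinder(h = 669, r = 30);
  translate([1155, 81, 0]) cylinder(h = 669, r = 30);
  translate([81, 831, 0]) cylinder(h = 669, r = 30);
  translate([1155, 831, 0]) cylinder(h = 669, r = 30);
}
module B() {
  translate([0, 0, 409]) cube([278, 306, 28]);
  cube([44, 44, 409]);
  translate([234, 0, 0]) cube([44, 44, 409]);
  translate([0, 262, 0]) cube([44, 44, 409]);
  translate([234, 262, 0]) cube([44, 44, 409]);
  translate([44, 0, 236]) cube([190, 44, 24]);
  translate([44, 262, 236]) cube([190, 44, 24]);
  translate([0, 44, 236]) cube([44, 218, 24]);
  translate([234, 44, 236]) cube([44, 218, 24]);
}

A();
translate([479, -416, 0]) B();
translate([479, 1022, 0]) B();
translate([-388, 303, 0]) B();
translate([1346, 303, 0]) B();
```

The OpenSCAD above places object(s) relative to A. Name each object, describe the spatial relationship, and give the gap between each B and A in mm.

Each stool's nearest face is 110 mm from the table's bounding box.

A is a table. B is a stool. Four stools sit around the table at the −y, +y, −x, +x sides. The gap between each stool and the table is 110 mm.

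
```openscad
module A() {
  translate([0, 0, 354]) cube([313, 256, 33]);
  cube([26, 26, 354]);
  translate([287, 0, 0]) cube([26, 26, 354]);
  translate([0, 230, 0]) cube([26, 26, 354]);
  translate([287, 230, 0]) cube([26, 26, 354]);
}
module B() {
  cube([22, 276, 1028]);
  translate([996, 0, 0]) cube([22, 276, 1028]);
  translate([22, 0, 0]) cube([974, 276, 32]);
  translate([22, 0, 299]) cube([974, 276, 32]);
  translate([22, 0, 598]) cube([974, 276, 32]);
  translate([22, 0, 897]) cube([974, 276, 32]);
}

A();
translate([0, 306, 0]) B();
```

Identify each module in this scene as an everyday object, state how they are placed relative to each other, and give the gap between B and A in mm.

A is a stool. B is a bookshelf. The bookshelf is on the floor beside the stool on its +y side. The gap between the bookshelf and the stool is 50 mm.

The bookshelf's nearest face is 50 mm from the stool's +y face.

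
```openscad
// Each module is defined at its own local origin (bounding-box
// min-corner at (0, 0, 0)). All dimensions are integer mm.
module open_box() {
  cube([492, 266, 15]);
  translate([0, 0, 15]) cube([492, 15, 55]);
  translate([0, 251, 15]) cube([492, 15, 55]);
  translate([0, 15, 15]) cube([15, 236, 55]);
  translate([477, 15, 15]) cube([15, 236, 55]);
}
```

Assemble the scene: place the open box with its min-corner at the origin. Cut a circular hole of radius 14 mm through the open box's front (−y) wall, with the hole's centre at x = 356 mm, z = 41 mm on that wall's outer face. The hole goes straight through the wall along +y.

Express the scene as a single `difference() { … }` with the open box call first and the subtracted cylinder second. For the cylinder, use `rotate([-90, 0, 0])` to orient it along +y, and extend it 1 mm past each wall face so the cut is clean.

difference() {
  open_box();
  translate([356, -1, 41]) rotate([-90, 0, 0]) cylinder(h = 17, r = 14);
}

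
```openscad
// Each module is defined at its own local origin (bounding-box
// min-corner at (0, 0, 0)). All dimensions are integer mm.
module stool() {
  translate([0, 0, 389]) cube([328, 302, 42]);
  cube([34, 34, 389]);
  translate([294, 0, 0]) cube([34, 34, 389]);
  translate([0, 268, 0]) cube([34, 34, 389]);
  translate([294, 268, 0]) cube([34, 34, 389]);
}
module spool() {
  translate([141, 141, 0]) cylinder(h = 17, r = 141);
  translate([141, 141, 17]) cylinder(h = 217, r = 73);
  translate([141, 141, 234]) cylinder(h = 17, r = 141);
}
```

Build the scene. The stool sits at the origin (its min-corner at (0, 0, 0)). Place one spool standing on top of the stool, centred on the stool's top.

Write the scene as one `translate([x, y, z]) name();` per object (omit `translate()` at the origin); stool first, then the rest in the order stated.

stool();
translate([23, 10, 431]) spool();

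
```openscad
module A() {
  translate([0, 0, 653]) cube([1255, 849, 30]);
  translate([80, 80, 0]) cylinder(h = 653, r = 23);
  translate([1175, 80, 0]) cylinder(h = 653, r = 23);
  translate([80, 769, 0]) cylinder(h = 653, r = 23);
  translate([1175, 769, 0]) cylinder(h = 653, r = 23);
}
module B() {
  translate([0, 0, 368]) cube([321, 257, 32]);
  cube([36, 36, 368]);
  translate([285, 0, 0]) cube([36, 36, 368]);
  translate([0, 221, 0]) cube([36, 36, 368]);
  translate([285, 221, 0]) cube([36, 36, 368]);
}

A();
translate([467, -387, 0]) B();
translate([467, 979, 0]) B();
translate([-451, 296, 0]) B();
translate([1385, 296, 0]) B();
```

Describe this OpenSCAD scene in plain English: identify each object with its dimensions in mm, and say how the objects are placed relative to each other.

A is a table with a 1255×849 mm rectangular top, 30 mm thick, top surface at z = 683 mm, supported by four round legs of 46 mm diameter, each leg's bounding box inset 57 mm from the nearest pair of top edges, running from the floor.

B is a simple wooden stool: a rectangular seat 321 mm (x) by 257 mm (y), 32 mm thick, top face at z = 400 mm, on four square legs, each 36×36 mm in cross-section. The legs rest on z = 0, each flush with a corner of the seat.

Four stools sit around the table at the −y, +y, −x, +x sides.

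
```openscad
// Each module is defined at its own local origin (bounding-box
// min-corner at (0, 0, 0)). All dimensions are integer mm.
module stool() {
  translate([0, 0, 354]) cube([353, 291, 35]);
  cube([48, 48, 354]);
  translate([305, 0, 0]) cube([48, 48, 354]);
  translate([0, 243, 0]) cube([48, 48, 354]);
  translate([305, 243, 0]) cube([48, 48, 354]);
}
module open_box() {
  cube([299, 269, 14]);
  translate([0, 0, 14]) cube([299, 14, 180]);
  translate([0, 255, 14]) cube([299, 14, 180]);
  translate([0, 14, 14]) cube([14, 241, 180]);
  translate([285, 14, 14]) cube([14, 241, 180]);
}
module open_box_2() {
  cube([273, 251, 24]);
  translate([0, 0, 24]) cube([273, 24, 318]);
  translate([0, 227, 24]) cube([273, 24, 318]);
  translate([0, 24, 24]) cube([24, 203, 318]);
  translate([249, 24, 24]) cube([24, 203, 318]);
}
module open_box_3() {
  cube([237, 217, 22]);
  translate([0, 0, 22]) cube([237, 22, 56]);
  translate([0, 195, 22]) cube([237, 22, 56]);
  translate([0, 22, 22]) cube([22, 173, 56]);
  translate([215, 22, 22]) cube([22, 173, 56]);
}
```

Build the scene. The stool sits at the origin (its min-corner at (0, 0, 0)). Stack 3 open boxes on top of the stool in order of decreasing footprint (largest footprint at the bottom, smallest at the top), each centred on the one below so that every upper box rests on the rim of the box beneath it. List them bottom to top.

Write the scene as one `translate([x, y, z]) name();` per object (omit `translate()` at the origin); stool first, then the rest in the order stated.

stool();
translate([27, 11, 389]) open_box();
translate([40, 20, 583]) open_box_2();
translate([58, 37, 925]) open_box_3();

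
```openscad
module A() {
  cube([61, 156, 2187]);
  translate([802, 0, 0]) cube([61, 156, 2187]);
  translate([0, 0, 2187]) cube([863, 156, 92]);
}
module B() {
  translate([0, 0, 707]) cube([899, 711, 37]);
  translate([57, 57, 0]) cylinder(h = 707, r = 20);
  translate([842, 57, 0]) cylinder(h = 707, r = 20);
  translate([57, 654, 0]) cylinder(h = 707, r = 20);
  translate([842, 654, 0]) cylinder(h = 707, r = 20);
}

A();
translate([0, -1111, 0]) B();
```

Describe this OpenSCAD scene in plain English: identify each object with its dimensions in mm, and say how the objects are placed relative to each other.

A is a rectangular door frame: two vertical jambs of 61×156 mm section, 2187 mm tall, with a clear opening 741 mm wide between their inner faces. A header 92 mm tall and 156 mm deep lies on top of the jambs and spans the full outside width.

B is a table with a 899×711 mm rectangular top, 37 mm thick, top surface at z = 744 mm, supported by four round legs of 40 mm diameter, each leg's bounding box inset 37 mm from the nearest pair of top edges, running from the floor.

The table is on the floor beside the door frame on its −y side.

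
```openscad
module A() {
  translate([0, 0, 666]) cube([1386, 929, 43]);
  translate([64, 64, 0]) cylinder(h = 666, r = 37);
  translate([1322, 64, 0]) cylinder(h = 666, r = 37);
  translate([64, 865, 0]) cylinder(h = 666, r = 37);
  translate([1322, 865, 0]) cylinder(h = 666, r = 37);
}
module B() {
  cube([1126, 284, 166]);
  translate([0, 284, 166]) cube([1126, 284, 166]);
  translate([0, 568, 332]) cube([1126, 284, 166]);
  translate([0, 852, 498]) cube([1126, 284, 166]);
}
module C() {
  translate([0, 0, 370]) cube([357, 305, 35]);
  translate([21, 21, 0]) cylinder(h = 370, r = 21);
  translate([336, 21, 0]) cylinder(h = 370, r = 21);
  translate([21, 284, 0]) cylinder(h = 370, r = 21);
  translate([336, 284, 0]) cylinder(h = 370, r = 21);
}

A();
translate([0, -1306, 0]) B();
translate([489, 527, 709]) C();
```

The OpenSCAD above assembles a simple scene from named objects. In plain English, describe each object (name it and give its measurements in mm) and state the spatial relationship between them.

A is a table with a 1386×929 mm rectangular top, 43 mm thick, top surface at z = 709 mm, supported by four round legs of 74 mm diameter, each leg's bounding box inset 27 mm from the nearest pair of top edges, running from the floor.

B is a run of 4 identical solid stair steps. Each tread is 1126×284 mm and each step block is 166 mm high. Step 1 rests on the floor; step k is offset from step 1 by (k−1)×284 mm in y and (k−1)×166 mm in z.

C is a simple wooden stool: a rectangular seat 357 mm (x) by 305 mm (y), 35 mm thick, top face at z = 405 mm, on four round legs, each 42 mm in diameter. The legs rest on z = 0, each leg's axis is inset half a diameter from the nearest pair of seat edges (so the leg's bounding box is flush with the corner).

The staircase is on the floor beside the table on its −y side. The stool is on top of the table.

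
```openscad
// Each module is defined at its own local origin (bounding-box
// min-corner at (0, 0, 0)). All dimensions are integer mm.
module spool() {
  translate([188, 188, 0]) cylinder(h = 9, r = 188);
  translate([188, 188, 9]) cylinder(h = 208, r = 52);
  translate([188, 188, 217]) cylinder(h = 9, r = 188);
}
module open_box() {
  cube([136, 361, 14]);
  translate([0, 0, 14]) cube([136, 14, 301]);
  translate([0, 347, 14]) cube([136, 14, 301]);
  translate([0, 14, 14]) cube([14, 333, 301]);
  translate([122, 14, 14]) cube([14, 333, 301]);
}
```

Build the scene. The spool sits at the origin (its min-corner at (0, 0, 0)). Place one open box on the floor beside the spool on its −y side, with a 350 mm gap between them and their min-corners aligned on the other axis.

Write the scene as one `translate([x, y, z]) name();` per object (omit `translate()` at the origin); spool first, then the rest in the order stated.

spool();
translate([0, -711, 0]) open_box();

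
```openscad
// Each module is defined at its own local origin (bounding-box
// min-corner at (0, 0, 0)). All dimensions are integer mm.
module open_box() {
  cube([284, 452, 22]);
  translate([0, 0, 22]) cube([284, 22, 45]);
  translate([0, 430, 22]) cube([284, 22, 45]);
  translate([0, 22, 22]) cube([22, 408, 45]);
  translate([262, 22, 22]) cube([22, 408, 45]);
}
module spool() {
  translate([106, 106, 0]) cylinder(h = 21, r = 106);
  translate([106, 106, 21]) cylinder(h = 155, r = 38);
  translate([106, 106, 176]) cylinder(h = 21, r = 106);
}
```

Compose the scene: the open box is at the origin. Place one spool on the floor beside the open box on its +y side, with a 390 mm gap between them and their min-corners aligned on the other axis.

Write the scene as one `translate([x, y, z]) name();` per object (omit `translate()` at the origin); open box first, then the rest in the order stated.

open_box();
translate([0, 842, 0]) spool();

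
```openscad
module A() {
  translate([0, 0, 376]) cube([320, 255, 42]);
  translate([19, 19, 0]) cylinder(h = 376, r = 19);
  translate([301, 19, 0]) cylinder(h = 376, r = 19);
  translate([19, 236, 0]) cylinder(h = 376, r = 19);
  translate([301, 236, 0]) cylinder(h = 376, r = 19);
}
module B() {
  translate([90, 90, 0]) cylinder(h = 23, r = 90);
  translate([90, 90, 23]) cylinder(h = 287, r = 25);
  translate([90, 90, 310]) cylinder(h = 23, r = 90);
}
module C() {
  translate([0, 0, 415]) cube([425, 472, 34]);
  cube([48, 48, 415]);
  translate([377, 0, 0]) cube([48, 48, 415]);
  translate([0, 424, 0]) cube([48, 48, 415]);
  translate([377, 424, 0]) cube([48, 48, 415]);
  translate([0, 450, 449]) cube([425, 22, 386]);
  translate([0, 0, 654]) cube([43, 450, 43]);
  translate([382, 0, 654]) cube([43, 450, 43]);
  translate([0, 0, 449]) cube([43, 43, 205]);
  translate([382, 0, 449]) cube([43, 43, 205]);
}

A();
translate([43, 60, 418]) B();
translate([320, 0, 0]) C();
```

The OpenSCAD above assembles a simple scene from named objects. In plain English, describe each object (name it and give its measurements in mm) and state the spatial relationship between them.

A is a four-legged stool. The seat is 320×255 mm, 42 mm thick, top at z = 418 mm. It stands on four round legs, each 38 mm in diameter, from z = 0 to the seat underside, each leg's axis is inset half a diameter from the nearest pair of seat edges (so the leg's bounding box is flush with the corner).

B is a spool: two coaxial disc flanges of radius 90 mm and thickness 23 mm, joined by a core cylinder of radius 25 mm and height 287 mm. The lower flange rests on z = 0 and the three cylinders share a vertical axis.

C is a chair. The seat is a 425×472×34 mm slab with its top at z = 449 mm, on four 48×48 mm corner legs (flush with the seat edges, standing on z = 0). A flat backrest 22 mm thick, 386 mm tall, spans the full seat width and rises from the seat top along its +y edge, rear face flush with the rear of the seat. Two armrests of 43×43 mm section run along each side from the seat's front edge to the front of the backrest, top faces 248 mm above the seat top and outer faces flush with the seat's x-edges; a 43×43 mm post under the front of each armrest stands on the seat at the front corner.

The spool is on top of the stool. The chair is against the stool's +x side, with their −y faces flush.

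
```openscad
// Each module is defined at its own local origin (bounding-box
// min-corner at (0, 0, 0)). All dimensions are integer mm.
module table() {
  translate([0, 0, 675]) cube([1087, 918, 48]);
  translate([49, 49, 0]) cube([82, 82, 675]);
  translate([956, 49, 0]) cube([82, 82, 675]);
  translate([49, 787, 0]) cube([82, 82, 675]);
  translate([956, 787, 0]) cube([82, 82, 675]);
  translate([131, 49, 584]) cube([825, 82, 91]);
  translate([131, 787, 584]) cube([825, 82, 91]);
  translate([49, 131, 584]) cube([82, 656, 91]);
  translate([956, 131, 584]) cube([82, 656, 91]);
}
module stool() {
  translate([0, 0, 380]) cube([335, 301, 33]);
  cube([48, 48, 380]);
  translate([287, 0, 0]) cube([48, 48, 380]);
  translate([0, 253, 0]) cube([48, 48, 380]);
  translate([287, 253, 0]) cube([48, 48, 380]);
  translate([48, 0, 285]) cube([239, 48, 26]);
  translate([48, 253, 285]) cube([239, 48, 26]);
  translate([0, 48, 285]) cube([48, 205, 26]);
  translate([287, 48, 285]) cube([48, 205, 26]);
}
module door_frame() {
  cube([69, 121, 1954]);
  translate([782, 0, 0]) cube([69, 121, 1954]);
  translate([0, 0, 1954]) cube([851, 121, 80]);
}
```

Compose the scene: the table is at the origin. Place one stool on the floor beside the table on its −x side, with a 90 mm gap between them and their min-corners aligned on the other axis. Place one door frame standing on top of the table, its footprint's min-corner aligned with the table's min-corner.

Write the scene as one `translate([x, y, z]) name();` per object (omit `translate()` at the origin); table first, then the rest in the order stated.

table();
translate([-425, 0, 0]) stool();
translate([0, 0, 723]) door_frame();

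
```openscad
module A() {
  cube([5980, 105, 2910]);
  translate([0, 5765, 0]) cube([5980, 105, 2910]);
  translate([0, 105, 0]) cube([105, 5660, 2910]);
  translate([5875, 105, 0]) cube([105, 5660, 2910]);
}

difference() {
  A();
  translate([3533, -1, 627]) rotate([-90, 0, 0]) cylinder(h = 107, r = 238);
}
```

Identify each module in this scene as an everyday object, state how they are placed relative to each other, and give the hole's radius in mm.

A is a house frame. The house frame has a circular hole through its front wall. The hole's radius is 238 mm.

The subtracted cylinder has r = 238 mm.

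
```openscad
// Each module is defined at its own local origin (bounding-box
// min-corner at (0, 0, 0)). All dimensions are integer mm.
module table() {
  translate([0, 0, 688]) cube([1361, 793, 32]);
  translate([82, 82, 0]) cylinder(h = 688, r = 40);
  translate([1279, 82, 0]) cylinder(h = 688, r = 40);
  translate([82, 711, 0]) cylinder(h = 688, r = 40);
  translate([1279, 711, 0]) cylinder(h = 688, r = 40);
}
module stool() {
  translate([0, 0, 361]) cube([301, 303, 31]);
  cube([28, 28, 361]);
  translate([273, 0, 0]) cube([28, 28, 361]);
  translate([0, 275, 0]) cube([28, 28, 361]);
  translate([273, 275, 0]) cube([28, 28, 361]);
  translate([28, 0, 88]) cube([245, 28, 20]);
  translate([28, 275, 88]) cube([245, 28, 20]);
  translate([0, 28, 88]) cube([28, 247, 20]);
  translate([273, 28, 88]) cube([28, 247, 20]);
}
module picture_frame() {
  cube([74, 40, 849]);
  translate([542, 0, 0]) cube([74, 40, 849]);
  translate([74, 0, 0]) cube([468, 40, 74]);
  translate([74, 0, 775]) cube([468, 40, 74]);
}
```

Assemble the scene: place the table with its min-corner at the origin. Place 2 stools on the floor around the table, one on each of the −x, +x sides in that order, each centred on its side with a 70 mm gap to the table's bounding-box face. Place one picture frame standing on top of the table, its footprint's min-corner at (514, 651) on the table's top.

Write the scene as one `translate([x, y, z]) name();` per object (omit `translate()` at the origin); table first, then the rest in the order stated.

table();
translate([-371, 245, 0]) stool();
translate([1431, 245, 0]) stool();
translate([514, 651, 720]) picture_frame();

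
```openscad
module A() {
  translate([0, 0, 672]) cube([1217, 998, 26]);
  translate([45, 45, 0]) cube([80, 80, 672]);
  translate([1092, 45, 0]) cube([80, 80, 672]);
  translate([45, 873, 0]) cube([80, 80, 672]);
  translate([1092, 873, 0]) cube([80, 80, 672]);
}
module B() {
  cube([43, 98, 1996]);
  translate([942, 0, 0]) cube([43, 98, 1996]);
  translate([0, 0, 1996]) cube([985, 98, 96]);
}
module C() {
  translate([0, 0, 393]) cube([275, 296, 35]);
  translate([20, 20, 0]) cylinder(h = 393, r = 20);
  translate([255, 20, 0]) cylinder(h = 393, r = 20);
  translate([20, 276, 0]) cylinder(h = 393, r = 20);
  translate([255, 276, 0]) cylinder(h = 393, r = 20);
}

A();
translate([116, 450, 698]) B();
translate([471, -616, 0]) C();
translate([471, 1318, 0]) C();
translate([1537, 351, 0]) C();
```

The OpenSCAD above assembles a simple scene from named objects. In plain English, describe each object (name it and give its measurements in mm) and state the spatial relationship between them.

A is a table: top 1217 mm (x) × 998 mm (y), 26 mm thick, upper face at z = 698 mm, on four 80×80 mm square legs, each inset 45 mm from the nearest pair of top edges, running from z = 0 to the bottom of the top.

B is a door frame. The clear opening is 899 mm wide and 1996 mm high. Two 43 mm wide jambs, 98 mm deep, stand either side of the opening from the floor to the top of the opening. A 96 mm thick head sits across the top of both jambs, spanning the full outside width of the frame.

C is a simple wooden stool: a rectangular seat 275 mm (x) by 296 mm (y), 35 mm thick, top face at z = 428 mm, on four round legs, each 40 mm in diameter. The legs rest on z = 0, each leg's axis is inset half a diameter from the nearest pair of seat edges (so the leg's bounding box is flush with the corner).

The door frame is on top of the table, centred. Three stools sit around the table at the −y, +y, +x sides.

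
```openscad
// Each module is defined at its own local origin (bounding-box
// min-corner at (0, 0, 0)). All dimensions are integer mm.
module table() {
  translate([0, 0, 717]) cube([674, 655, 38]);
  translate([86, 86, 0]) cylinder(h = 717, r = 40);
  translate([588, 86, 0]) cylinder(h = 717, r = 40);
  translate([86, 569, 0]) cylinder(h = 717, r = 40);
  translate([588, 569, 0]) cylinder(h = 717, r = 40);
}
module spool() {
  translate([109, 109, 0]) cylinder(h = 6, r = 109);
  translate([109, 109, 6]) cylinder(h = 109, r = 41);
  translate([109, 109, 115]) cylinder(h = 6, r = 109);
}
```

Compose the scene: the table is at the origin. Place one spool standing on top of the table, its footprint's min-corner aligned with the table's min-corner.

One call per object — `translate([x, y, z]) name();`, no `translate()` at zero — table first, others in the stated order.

table();
translate([0, 0, 755]) spool();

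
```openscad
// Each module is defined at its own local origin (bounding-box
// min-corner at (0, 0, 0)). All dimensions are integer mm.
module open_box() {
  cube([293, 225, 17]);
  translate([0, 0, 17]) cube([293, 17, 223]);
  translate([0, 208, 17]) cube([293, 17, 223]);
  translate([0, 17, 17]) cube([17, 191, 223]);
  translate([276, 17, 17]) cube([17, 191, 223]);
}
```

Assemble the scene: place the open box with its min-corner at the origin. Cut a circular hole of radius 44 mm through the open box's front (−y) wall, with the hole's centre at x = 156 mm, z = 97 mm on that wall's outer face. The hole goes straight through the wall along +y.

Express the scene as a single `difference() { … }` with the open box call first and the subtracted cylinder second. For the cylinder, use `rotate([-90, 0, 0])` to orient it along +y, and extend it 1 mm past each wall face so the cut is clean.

difference() {
  open_box();
  translate([156, -1, 97]) rotate([-90, 0, 0]) cylinder(h = 19, r = 44);
}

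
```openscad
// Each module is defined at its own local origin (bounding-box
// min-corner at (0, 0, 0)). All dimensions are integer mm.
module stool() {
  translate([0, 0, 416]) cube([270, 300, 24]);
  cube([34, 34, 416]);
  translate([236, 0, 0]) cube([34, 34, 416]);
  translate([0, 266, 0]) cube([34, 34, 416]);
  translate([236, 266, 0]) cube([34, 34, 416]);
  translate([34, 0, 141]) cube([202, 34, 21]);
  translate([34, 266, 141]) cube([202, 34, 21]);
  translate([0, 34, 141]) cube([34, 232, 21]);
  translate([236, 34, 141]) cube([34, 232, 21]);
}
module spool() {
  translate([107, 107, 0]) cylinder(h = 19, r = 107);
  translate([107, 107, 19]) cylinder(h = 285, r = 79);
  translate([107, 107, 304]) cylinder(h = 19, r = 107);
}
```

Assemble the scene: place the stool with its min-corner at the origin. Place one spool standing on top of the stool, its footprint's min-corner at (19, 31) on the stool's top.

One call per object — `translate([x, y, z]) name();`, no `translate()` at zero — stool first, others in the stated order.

stool();
translate([19, 31, 440]) spool();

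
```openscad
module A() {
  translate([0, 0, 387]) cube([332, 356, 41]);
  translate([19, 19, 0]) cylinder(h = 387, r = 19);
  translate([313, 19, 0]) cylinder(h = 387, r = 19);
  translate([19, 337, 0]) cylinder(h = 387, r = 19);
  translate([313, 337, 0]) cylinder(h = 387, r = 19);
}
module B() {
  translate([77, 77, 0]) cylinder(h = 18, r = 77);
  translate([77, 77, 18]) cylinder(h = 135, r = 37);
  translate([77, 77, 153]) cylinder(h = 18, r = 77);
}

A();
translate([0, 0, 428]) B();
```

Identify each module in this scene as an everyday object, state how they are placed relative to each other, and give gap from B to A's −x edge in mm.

A is a stool. B is a spool. The spool is on top of the stool. The gap from the spool to the stool's −x edge is 0 mm.

The spool's min-x is at 0; the stool's min-x is 0; gap = 0 mm.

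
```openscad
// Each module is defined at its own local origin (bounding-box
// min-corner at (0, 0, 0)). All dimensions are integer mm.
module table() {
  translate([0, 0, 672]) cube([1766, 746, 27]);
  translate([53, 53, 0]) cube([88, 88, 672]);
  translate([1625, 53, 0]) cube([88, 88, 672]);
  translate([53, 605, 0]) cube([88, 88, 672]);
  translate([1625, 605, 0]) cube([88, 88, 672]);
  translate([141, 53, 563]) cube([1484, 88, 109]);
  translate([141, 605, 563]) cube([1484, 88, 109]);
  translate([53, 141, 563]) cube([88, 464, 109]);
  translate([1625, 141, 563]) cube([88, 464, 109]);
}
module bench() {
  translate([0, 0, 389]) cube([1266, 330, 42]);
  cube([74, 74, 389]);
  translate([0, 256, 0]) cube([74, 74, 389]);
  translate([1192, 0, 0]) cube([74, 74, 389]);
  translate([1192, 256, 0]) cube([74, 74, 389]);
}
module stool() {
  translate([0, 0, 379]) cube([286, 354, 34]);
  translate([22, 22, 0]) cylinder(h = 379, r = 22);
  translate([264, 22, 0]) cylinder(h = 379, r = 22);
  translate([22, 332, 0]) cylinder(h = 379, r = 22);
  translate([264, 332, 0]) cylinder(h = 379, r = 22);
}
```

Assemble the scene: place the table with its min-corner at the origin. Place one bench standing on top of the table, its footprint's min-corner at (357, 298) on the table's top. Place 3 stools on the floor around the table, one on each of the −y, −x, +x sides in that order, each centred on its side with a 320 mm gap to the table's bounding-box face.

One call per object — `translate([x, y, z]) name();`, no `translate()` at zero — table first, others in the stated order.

table();
translate([357, 298, 699]) bench();
translate([740, -674, 0]) stool();
translate([-606, 196, 0]) stool();
translate([2086, 196, 0]) stool();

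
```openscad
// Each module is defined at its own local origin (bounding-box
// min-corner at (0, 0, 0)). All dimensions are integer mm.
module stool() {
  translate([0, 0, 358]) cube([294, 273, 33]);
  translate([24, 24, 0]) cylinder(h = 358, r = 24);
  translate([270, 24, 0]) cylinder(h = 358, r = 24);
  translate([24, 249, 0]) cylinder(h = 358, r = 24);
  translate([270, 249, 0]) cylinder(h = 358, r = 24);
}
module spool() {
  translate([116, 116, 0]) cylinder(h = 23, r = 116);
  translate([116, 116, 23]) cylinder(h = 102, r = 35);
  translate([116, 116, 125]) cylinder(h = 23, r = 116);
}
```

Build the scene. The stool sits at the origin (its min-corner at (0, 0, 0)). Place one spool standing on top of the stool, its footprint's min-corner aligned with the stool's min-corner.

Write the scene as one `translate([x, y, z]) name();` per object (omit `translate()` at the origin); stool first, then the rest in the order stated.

stool();
translate([0, 0, 391]) spool();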